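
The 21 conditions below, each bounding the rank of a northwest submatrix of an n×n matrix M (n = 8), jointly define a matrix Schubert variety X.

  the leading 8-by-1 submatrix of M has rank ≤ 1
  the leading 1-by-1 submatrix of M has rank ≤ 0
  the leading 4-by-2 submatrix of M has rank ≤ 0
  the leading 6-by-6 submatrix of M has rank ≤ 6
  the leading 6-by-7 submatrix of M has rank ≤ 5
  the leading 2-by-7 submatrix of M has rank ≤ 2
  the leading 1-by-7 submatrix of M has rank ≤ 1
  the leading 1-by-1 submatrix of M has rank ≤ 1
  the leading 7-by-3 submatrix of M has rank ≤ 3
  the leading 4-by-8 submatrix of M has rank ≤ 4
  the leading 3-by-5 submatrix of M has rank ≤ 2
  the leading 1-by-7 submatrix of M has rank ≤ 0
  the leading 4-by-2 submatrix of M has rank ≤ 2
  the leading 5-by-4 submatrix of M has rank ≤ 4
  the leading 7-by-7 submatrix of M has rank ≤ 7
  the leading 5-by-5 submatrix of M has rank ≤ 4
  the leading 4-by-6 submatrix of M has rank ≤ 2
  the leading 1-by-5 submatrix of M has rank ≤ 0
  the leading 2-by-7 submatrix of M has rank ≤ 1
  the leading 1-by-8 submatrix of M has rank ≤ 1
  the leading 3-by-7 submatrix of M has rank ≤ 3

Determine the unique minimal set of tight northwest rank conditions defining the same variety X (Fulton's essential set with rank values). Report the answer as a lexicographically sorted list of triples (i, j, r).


Rank table r_w(8×8) implied by the 21 constraints:

  i=1: 0  0  0  0  0  0  0  1
  i=2: 0  0  1  1  1  1  1  2
  i=3: 0  0  1  2  2  2  2  3
  i=4: 0  0  1  2  2  2  3  4
  i=5: 1  1  2  3  3  3  4  5
  i=6: 1  2  3  4  4  4  5  6
  i=7: 1  2  3  4  5  5  6  7
  i=8: 1  2  3  4  5  6  7  8

hence w(1..8) = (8, 3, 4, 7, 1, 2, 5, 6).

ℓ(w)=15; the 3 essential cells (i,j,r):

[(1, 7, 0), (4, 2, 0), (4, 6, 2)]


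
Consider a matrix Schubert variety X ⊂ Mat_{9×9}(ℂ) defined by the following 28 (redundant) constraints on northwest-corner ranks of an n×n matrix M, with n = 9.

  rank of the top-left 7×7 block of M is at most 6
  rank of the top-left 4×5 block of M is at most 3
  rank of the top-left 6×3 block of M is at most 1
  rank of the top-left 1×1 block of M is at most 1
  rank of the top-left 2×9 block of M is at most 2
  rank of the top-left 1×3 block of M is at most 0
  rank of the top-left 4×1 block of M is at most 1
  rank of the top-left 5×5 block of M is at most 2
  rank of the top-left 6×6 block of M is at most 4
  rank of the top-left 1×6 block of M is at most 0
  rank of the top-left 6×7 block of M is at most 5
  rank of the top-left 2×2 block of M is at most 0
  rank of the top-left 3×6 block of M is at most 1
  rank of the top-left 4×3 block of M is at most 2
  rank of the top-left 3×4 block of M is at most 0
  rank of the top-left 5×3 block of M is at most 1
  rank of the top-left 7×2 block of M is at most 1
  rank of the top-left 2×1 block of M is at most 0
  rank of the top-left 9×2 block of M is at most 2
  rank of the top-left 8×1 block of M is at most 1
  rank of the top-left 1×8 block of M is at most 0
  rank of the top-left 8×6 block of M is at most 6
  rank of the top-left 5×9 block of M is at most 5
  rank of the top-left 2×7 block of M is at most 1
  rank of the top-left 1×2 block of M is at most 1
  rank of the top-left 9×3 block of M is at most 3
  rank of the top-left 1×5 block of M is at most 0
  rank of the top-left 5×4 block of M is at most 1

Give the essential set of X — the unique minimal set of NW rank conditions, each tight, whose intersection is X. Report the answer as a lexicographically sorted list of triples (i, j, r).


Propagating the 28 rank bounds to every northwest block:

  row 1: 0  0  0  0  0  0  0  0  1
  row 2: 0  0  0  0  1  1  1  1  2
  row 3: 0  0  0  0  1  1  2  2  3
  row 4: 1  1  1  1  2  2  3  3  4
  row 5: 1  1  1  1  2  3  4  4  5
  row 6: 1  1  1  2  3  4  5  5  6
  row 7: 1  1  2  3  4  5  6  6  7
  row 8: 1  2  3  4  5  6  7  7  8
  row 9: 1  2  3  4  5  6  7  8  9

giving w = (9, 5, 7, 1, 6, 4, 3, 2, 8) via Δ²R.

Rothe diagram D(w) (23 cells), 6 SE-corners (essential conditions):

[(1, 8, 0), (3, 4, 0), (3, 6, 1), (5, 4, 1), (6, 3, 1), (7, 2, 1)]


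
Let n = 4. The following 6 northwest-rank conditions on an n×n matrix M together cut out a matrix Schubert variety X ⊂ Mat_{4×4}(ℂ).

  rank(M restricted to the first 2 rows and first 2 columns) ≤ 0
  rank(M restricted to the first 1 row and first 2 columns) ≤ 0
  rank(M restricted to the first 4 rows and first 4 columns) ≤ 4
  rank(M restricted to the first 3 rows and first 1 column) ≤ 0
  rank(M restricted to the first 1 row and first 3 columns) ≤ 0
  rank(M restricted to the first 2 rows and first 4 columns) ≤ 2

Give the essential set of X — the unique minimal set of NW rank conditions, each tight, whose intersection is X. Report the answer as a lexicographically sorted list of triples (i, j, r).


Computing R[i][j] = min implied NW-rank bound (n=4, 6 conditions):

  0  0  0  1
  0  0  1  2
  0  1  2  3
  1  2  3  4

hence w(1..4) = (4, 3, 2, 1).

D(w) has 6 cells with 3 SE-corners; essential set:

[(1, 3, 0), (2, 2, 0), (3, 1, 0)]


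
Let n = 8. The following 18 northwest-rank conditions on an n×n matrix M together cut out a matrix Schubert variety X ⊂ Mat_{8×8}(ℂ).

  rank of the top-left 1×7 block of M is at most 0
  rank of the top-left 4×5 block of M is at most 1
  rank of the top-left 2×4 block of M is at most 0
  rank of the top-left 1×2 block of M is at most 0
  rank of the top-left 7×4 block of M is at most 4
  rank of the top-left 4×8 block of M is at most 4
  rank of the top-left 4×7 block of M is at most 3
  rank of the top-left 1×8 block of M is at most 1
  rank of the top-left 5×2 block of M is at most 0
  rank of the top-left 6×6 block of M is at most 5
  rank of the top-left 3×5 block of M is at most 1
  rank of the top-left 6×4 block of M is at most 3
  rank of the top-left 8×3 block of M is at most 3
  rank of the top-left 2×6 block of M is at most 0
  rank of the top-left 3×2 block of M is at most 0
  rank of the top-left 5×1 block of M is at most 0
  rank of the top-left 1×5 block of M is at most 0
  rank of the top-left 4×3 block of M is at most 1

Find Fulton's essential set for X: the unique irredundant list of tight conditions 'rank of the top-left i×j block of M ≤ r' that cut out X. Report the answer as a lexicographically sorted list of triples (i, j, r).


Rank table r_w(8×8) implied by the 18 constraints:

  i=1: 0 | 0 | 0 | 0 | 0 | 0 | 0 | 1
  i=2: 0 | 0 | 0 | 0 | 0 | 0 | 1 | 2
  i=3: 0 | 0 | 1 | 1 | 1 | 1 | 2 | 3
  i=4: 0 | 0 | 1 | 1 | 1 | 2 | 3 | 4
  i=5: 0 | 0 | 1 | 2 | 2 | 3 | 4 | 5
  i=6: 1 | 1 | 2 | 3 | 3 | 4 | 5 | 6
  i=7: 1 | 2 | 3 | 4 | 4 | 5 | 6 | 7
  i=8: 1 | 2 | 3 | 4 | 5 | 6 | 7 | 8

giving w = (8, 7, 3, 6, 4, 1, 2, 5) via Δ²R.

D(w) has 21 cells with 4 SE-corners; essential set:

[(1, 7, 0), (2, 6, 0), (4, 5, 1), (5, 2, 0)]


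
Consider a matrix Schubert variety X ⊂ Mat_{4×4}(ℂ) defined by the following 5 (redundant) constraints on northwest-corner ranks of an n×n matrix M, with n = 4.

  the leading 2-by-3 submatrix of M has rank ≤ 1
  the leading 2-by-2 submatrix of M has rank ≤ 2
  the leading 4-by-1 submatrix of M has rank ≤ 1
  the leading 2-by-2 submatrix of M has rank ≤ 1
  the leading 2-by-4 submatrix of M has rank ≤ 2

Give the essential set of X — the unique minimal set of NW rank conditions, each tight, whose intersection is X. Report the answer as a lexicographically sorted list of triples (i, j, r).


Recovering R(i,j) via the rank-extension bound from the 5 conditions:

  row 1: 1, 1, 1, 1
  row 2: 1, 1, 1, 2
  row 3: 1, 2, 2, 3
  row 4: 1, 2, 3, 4

hence w(1..4) = (1, 4, 2, 3).

Fulton essential set (1 of the 2 Rothe cells):

[(2, 3, 1)]


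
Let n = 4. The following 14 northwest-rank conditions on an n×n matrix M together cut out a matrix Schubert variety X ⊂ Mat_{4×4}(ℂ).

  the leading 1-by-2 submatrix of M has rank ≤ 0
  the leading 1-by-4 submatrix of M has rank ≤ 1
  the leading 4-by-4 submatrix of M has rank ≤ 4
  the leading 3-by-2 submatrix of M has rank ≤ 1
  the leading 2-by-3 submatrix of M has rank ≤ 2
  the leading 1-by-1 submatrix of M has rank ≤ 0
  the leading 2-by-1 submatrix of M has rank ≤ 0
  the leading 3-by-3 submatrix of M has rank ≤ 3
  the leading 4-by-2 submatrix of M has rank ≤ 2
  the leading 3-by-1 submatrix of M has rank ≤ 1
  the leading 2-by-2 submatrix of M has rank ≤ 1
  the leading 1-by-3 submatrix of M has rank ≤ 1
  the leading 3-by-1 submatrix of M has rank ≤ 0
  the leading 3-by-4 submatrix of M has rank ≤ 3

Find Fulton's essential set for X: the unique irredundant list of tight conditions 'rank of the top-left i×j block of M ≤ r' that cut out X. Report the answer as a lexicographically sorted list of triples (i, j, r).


The tightest implied rank at each (i,j), from the 14 conditions:

  0, 0, 1, 1
  0, 1, 2, 2
  0, 1, 2, 3
  1, 2, 3, 4

second differences of R give the permutation w = (3, 2, 4, 1).

2 SE-corners of the 4-cell Rothe diagram give Ess(w):

[(1, 2, 0), (3, 1, 0)]


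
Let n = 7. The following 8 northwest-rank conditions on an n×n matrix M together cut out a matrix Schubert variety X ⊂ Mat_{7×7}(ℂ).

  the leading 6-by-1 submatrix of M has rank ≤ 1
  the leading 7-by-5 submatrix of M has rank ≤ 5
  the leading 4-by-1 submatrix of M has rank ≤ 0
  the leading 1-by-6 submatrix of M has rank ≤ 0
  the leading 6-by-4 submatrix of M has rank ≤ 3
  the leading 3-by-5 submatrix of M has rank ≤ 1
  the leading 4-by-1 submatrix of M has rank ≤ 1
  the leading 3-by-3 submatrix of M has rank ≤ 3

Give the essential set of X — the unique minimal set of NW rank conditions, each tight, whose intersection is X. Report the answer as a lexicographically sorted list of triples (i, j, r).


Recovering R(i,j) via the rank-extension bound from the 8 conditions:

  i=1: 0  0  0  0  0  0  1
  i=2: 0  1  1  1  1  1  2
  i=3: 0  1  1  1  1  2  3
  i=4: 0  1  2  2  2  3  4
  i=5: 1  2  3  3  3  4  5
  i=6: 1  2  3  3  4  5  6
  i=7: 1  2  3  4  5  6  7

hence w(1..7) = (7, 2, 6, 3, 1, 5, 4).

|D(w)|=13, |Ess(w)|=4:

[(1, 6, 0), (3, 5, 1), (4, 1, 0), (6, 4, 3)]


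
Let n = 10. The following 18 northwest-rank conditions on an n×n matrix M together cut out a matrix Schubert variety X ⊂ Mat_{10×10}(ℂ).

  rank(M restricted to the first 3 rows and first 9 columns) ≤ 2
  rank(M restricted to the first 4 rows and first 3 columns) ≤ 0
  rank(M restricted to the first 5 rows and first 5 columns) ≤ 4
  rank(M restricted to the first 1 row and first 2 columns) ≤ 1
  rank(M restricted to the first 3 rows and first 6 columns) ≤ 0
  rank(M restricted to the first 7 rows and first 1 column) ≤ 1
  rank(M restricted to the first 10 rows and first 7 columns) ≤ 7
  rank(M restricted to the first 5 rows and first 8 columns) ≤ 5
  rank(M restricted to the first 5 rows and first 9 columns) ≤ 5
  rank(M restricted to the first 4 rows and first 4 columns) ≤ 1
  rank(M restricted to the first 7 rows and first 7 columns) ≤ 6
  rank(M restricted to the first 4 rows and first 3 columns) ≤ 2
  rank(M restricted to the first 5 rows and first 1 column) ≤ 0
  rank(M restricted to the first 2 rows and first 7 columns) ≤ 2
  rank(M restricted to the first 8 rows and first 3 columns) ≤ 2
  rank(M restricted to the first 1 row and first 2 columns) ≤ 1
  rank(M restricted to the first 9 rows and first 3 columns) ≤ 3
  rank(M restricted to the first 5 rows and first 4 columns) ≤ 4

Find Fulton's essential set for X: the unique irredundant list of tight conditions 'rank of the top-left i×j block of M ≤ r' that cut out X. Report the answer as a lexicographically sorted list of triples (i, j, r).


The tightest implied rank at each (i,j), from the 18 conditions:

  0 | 0 | 0 | 0 | 0 | 0 | 1 | 1 | 1 | 1
  0 | 0 | 0 | 0 | 0 | 0 | 1 | 2 | 2 | 2
  0 | 0 | 0 | 0 | 0 | 0 | 1 | 2 | 2 | 3
  0 | 0 | 0 | 1 | 1 | 1 | 2 | 3 | 3 | 4
  0 | 1 | 1 | 2 | 2 | 2 | 3 | 4 | 4 | 5
  1 | 2 | 2 | 3 | 3 | 3 | 4 | 5 | 5 | 6
  1 | 2 | 2 | 3 | 4 | 4 | 5 | 6 | 6 | 7
  1 | 2 | 2 | 3 | 4 | 5 | 6 | 7 | 7 | 8
  1 | 2 | 3 | 4 | 5 | 6 | 7 | 8 | 8 | 9
  1 | 2 | 3 | 4 | 5 | 6 | 7 | 8 | 9 | 10

giving w = (7, 8, 10, 4, 2, 1, 5, 6, 3, 9) via Δ²R.

5 SE-corners of the 25-cell Rothe diagram give Ess(w):

[(3, 6, 0), (3, 9, 2), (4, 3, 0), (5, 1, 0), (8, 3, 2)]


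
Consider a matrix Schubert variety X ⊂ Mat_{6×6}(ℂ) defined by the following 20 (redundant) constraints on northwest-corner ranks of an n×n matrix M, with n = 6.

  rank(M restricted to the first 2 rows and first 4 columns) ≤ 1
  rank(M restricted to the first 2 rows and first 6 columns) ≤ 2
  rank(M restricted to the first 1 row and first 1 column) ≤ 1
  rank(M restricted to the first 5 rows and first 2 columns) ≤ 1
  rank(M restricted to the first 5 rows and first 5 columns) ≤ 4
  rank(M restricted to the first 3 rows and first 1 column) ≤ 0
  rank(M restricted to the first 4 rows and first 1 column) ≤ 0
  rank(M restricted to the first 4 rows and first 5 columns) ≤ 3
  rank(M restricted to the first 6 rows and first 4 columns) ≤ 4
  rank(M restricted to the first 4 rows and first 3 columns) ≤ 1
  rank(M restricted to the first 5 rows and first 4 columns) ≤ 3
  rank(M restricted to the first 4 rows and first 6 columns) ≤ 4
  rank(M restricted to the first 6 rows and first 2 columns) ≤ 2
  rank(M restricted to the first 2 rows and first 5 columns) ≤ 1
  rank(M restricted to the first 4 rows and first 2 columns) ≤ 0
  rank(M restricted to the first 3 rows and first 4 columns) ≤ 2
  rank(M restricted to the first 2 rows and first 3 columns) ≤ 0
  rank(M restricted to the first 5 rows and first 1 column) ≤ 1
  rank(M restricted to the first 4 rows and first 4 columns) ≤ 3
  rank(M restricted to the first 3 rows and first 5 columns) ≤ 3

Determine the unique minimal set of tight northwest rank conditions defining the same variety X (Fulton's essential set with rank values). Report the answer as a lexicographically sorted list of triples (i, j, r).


Reconstructing r_w from the 20 given conditions:

  0  0  0  1  1  1
  0  0  0  1  1  2
  0  0  1  2  2  3
  0  0  1  2  3  4
  1  1  2  3  4  5
  1  2  3  4  5  6

so w = (4, 6, 3, 5, 1, 2).

|D(w)|=11, |Ess(w)|=3:

[(2, 3, 0), (2, 5, 1), (4, 2, 0)]


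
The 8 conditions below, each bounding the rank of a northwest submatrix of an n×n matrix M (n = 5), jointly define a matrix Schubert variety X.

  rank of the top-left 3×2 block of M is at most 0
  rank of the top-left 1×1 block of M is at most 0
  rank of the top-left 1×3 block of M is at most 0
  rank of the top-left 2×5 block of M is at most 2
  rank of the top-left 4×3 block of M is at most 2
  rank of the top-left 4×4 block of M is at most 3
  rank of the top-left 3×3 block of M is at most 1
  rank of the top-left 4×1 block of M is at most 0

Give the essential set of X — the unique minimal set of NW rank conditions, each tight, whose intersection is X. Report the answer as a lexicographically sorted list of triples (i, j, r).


Reconstructing r_w from the 8 given conditions:

  row 1: 0 | 0 | 0 | 1 | 1
  row 2: 0 | 0 | 1 | 2 | 2
  row 3: 0 | 0 | 1 | 2 | 3
  row 4: 0 | 1 | 2 | 3 | 4
  row 5: 1 | 2 | 3 | 4 | 5

giving w = (4, 3, 5, 2, 1) via Δ²R.

ℓ(w)=8; the 3 essential cells (i,j,r):

[(1, 3, 0), (3, 2, 0), (4, 1, 0)]


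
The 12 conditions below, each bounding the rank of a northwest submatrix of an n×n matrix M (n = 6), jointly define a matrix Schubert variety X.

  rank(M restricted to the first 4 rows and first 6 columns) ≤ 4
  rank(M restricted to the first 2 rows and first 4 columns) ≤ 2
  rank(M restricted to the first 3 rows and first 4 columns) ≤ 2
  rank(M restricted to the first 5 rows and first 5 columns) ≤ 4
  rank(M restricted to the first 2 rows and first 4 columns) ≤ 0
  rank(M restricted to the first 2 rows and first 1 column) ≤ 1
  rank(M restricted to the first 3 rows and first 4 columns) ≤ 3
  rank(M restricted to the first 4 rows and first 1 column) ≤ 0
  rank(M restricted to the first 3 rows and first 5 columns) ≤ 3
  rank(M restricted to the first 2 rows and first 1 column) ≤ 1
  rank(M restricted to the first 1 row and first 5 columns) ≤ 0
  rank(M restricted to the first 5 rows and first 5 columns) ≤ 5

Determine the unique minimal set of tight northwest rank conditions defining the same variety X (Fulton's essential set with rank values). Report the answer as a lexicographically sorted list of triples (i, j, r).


Propagating the 12 rank bounds to every northwest block:

  i=1: 0  0  0  0  0  1
  i=2: 0  0  0  0  1  2
  i=3: 0  1  1  1  2  3
  i=4: 0  1  2  2  3  4
  i=5: 1  2  3  3  4  5
  i=6: 1  2  3  4  5  6

the unique w with this rank table is (6, 5, 2, 3, 1, 4).

3 SE-corners of the 11-cell Rothe diagram give Ess(w):

[(1, 5, 0), (2, 4, 0), (4, 1, 0)]


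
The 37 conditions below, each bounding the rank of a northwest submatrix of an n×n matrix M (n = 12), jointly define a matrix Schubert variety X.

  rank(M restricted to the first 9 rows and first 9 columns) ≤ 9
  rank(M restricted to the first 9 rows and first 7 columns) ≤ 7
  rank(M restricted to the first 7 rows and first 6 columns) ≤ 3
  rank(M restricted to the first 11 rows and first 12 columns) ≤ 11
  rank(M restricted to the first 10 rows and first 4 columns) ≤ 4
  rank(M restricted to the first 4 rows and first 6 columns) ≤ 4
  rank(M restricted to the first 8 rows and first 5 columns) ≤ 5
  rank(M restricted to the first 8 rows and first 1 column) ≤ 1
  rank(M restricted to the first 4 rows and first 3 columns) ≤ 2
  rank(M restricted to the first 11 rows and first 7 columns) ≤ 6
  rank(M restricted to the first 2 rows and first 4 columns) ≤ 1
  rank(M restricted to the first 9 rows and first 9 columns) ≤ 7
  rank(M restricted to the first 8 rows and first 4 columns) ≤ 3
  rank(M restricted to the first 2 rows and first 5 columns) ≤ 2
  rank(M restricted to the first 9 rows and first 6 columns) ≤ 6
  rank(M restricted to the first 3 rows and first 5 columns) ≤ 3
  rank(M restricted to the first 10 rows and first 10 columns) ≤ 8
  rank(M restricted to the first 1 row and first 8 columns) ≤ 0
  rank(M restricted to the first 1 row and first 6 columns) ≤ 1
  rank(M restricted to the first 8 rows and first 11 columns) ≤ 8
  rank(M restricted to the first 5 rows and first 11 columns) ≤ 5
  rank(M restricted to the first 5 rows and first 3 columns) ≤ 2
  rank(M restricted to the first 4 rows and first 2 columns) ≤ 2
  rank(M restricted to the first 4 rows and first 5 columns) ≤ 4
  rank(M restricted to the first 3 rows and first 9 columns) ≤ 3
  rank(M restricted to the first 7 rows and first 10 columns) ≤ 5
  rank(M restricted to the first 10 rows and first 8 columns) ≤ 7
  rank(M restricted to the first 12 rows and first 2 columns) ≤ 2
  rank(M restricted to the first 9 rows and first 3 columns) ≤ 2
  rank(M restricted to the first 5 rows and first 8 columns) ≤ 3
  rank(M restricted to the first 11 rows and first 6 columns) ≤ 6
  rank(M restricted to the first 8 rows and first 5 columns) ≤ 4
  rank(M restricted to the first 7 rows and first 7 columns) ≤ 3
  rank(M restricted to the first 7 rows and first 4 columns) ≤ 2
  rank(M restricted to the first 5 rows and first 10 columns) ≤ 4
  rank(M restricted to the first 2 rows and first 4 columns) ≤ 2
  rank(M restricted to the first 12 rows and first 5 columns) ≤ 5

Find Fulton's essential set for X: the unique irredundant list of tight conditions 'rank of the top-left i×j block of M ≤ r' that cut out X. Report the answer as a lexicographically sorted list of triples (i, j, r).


Propagating the 37 rank bounds to every northwest block:

  i=1: 0 | 0 | 0 | 0 | 0 | 0 | 0 | 0 | 1 | 1 | 1 | 1
  i=2: 1 | 1 | 1 | 1 | 1 | 1 | 1 | 1 | 2 | 2 | 2 | 2
  i=3: 1 | 2 | 2 | 2 | 2 | 2 | 2 | 2 | 3 | 3 | 3 | 3
  i=4: 1 | 2 | 2 | 2 | 3 | 3 | 3 | 3 | 4 | 4 | 4 | 4
  i=5: 1 | 2 | 2 | 2 | 3 | 3 | 3 | 3 | 4 | 4 | 5 | 5
  i=6: 1 | 2 | 2 | 2 | 3 | 3 | 3 | 4 | 5 | 5 | 6 | 6
  i=7: 1 | 2 | 2 | 2 | 3 | 3 | 3 | 4 | 5 | 5 | 6 | 7
  i=8: 1 | 2 | 2 | 3 | 4 | 4 | 4 | 5 | 6 | 6 | 7 | 8
  i=9: 1 | 2 | 2 | 3 | 4 | 5 | 5 | 6 | 7 | 7 | 8 | 9
  i=10: 1 | 2 | 3 | 4 | 5 | 6 | 6 | 7 | 8 | 8 | 9 | 10
  i=11: 1 | 2 | 3 | 4 | 5 | 6 | 6 | 7 | 8 | 9 | 10 | 11
  i=12: 1 | 2 | 3 | 4 | 5 | 6 | 7 | 8 | 9 | 10 | 11 | 12

the unique w with this rank table is (9, 1, 2, 5, 11, 8, 12, 4, 6, 3, 10, 7).

8 SE-corners of the 28-cell Rothe diagram give Ess(w):

[(1, 8, 0), (5, 8, 3), (5, 10, 4), (7, 4, 2), (7, 7, 3), (7, 10, 5), (9, 3, 2), (11, 7, 6)]


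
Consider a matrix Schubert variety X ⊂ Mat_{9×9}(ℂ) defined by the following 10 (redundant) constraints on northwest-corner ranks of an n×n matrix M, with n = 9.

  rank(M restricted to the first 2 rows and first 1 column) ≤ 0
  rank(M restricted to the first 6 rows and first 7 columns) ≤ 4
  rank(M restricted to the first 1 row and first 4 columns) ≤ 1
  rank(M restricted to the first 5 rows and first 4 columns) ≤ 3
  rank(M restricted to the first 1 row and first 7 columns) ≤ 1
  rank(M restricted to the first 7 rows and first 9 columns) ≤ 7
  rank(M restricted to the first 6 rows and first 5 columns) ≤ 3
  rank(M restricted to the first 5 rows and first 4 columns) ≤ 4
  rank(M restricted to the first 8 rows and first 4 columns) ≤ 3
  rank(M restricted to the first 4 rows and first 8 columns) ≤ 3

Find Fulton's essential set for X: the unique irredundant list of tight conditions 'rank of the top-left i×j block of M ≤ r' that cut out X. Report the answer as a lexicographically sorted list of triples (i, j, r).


Computing R[i][j] = min implied NW-rank bound (n=9, 10 conditions):

  R[1]: 0, 1, 1, 1, 1, 1, 1, 1, 1
  R[2]: 0, 1, 2, 2, 2, 2, 2, 2, 2
  R[3]: 1, 2, 3, 3, 3, 3, 3, 3, 3
  R[4]: 1, 2, 3, 3, 3, 3, 3, 3, 4
  R[5]: 1, 2, 3, 3, 3, 4, 4, 4, 5
  R[6]: 1, 2, 3, 3, 3, 4, 4, 5, 6
  R[7]: 1, 2, 3, 3, 4, 5, 5, 6, 7
  R[8]: 1, 2, 3, 3, 4, 5, 6, 7, 8
  R[9]: 1, 2, 3, 4, 5, 6, 7, 8, 9

reading off 1-entries of Δ²R: w = (2, 3, 1, 9, 6, 8, 5, 7, 4).

Rothe diagram D(w) (14 cells), 5 SE-corners (essential conditions):

[(2, 1, 0), (4, 8, 3), (6, 5, 3), (6, 7, 4), (8, 4, 3)]


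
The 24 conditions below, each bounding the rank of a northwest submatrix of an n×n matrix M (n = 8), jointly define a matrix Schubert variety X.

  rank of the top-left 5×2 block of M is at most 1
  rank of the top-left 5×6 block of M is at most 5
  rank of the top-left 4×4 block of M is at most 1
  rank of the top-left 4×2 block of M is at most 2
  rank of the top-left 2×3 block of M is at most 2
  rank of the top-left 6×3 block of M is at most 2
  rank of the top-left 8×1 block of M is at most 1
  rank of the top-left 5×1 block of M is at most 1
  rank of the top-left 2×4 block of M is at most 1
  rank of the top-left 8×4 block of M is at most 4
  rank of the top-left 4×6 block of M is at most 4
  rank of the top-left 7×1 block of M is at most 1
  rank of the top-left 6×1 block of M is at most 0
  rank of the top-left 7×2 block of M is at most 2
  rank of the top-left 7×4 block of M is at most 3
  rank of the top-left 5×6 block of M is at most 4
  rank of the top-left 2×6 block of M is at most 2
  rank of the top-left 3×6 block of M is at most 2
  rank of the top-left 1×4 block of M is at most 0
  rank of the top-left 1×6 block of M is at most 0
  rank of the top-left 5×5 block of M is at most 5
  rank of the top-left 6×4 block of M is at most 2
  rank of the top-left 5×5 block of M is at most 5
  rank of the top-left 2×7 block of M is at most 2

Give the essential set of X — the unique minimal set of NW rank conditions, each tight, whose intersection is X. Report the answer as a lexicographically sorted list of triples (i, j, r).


Computing R[i][j] = min implied NW-rank bound (n=8, 24 conditions):

  0  0  0  0  0  0  1  1
  0  1  1  1  1  1  2  2
  0  1  1  1  2  2  3  3
  0  1  1  1  2  3  4  4
  0  1  2  2  3  4  5  5
  0  1  2  2  3  4  5  6
  1  2  3  3  4  5  6  7
  1  2  3  4  5  6  7  8

giving w = (7, 2, 5, 6, 3, 8, 1, 4) via Δ²R.

4 SE-corners of the 16-cell Rothe diagram give Ess(w):

[(1, 6, 0), (4, 4, 1), (6, 1, 0), (6, 4, 2)]


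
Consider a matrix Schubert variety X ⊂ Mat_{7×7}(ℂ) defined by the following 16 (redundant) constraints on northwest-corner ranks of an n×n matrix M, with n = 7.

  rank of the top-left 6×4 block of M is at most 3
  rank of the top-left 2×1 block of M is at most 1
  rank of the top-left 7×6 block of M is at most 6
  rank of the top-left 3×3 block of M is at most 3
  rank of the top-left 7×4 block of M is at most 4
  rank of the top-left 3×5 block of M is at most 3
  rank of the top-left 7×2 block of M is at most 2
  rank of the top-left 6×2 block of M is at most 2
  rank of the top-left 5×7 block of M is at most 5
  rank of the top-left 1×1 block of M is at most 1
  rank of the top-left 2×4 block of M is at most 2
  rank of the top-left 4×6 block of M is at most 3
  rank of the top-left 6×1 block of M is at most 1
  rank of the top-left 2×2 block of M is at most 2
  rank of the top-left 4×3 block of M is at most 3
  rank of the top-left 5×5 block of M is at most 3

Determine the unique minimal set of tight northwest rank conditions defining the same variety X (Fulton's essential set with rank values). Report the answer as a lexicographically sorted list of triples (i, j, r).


Rank table r_w(7×7) implied by the 16 constraints:

  row 1: 1 1 1 1 1 1 1
  row 2: 1 2 2 2 2 2 2
  row 3: 1 2 3 3 3 3 3
  row 4: 1 2 3 3 3 3 4
  row 5: 1 2 3 3 3 4 5
  row 6: 1 2 3 3 4 5 6
  row 7: 1 2 3 4 5 6 7

giving w = (1, 2, 3, 7, 6, 5, 4) via Δ²R.

Fulton essential set (3 of the 6 Rothe cells):

[(4, 6, 3), (5, 5, 3), (6, 4, 3)]


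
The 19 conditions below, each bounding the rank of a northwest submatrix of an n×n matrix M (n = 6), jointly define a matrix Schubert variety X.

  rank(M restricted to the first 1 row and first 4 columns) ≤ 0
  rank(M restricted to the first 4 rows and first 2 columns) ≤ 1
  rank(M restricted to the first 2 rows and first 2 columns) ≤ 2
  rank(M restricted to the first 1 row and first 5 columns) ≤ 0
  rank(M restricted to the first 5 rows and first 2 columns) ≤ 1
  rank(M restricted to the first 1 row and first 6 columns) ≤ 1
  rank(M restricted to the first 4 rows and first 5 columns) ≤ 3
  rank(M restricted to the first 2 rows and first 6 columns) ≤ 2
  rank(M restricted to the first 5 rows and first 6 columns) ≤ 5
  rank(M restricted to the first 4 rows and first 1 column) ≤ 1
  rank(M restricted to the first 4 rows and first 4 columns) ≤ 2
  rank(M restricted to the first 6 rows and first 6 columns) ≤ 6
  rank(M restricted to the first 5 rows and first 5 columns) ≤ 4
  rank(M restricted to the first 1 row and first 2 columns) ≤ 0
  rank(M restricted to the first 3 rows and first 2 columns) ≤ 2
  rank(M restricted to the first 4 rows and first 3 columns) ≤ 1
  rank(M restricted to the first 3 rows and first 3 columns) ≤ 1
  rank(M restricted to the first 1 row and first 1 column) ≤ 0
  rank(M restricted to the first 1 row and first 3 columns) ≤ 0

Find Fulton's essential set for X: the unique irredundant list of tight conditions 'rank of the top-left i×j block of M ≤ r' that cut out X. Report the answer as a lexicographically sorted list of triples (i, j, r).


Recovering R(i,j) via the rank-extension bound from the 19 conditions:

  row 1: 0  0  0  0  0  1
  row 2: 1  1  1  1  1  2
  row 3: 1  1  1  2  2  3
  row 4: 1  1  1  2  3  4
  row 5: 1  1  2  3  4  5
  row 6: 1  2  3  4  5  6

the unique w with this rank table is (6, 1, 4, 5, 3, 2).

|D(w)|=10, |Ess(w)|=3:

[(1, 5, 0), (4, 3, 1), (5, 2, 1)]


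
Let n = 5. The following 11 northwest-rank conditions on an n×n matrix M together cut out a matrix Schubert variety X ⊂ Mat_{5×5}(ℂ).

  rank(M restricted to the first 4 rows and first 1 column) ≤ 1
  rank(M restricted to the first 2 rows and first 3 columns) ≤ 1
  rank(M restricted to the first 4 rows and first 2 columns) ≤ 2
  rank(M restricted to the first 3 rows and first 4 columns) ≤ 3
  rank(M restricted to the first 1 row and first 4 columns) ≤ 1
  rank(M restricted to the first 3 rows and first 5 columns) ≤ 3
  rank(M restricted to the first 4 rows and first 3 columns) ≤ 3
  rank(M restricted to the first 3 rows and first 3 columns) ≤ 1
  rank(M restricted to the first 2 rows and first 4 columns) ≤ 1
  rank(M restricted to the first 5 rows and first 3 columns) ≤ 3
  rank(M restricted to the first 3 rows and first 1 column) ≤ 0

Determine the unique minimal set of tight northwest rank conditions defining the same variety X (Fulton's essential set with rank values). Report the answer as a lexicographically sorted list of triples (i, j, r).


Rank table r_w(5×5) implied by the 11 constraints:

  i=1: 0 1 1 1 1
  i=2: 0 1 1 1 2
  i=3: 0 1 1 2 3
  i=4: 1 2 2 3 4
  i=5: 1 2 3 4 5

reading off 1-entries of Δ²R: w = (2, 5, 4, 1, 3).

3 SE-corners of the 6-cell Rothe diagram give Ess(w):

[(2, 4, 1), (3, 1, 0), (3, 3, 1)]


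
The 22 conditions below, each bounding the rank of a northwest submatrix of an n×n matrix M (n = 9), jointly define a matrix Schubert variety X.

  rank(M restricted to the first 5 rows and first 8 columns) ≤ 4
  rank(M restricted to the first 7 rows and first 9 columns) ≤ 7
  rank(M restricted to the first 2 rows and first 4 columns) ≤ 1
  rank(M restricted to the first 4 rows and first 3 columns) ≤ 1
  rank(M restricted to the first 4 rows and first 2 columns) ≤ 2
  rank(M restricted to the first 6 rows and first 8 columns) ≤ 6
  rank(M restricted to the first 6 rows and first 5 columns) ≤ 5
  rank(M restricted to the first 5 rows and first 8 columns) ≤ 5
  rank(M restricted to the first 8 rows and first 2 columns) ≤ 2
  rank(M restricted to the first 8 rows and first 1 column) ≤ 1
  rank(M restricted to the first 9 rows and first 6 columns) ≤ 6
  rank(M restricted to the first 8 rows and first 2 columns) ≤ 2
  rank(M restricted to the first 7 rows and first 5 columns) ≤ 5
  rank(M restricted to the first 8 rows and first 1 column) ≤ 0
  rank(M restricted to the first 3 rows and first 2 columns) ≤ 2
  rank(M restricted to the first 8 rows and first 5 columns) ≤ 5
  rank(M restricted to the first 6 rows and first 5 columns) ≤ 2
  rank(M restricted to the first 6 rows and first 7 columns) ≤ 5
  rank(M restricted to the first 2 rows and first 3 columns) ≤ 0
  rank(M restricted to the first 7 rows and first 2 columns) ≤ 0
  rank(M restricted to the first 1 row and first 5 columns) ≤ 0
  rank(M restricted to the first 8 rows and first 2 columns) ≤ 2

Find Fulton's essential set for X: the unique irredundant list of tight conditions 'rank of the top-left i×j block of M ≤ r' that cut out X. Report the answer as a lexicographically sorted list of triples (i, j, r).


The tightest implied rank at each (i,j), from the 22 conditions:

  i=1: 0  0  0  0  0  1  1  1  1
  i=2: 0  0  0  1  1  2  2  2  2
  i=3: 0  0  1  2  2  3  3  3  3
  i=4: 0  0  1  2  2  3  4  4  4
  i=5: 0  0  1  2  2  3  4  4  5
  i=6: 0  0  1  2  2  3  4  5  6
  i=7: 0  0  1  2  3  4  5  6  7
  i=8: 0  1  2  3  4  5  6  7  8
  i=9: 1  2  3  4  5  6  7  8  9

so w = (6, 4, 3, 7, 9, 8, 5, 2, 1).

Fulton essential set (6 of the 23 Rothe cells):

[(1, 5, 0), (2, 3, 0), (5, 8, 4), (6, 5, 2), (7, 2, 0), (8, 1, 0)]


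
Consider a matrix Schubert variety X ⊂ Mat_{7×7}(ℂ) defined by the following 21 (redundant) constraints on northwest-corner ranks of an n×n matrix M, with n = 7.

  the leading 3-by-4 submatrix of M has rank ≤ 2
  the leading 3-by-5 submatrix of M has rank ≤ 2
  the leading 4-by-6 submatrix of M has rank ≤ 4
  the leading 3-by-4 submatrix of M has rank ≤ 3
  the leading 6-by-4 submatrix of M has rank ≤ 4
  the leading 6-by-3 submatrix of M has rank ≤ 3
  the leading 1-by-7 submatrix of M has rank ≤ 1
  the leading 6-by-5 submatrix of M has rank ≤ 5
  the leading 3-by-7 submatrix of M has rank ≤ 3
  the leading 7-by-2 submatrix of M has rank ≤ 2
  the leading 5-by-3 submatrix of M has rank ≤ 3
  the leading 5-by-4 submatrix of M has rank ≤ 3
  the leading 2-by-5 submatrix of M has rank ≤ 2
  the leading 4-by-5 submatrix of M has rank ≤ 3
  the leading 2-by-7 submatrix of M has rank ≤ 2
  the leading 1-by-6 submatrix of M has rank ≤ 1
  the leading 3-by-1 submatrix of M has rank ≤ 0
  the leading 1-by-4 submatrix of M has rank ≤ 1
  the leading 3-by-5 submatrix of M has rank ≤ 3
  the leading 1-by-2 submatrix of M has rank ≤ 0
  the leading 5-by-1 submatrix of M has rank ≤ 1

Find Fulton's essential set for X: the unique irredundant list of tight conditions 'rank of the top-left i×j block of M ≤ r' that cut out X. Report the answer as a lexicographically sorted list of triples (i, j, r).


The tightest implied rank at each (i,j), from the 21 conditions:

  row 1: 0, 0, 1, 1, 1, 1, 1
  row 2: 0, 1, 2, 2, 2, 2, 2
  row 3: 0, 1, 2, 2, 2, 3, 3
  row 4: 1, 2, 3, 3, 3, 4, 4
  row 5: 1, 2, 3, 3, 4, 5, 5
  row 6: 1, 2, 3, 4, 5, 6, 6
  row 7: 1, 2, 3, 4, 5, 6, 7

so w = (3, 2, 6, 1, 5, 4, 7).

Rothe diagram D(w) (7 cells), 4 SE-corners (essential conditions):

[(1, 2, 0), (3, 1, 0), (3, 5, 2), (5, 4, 3)]


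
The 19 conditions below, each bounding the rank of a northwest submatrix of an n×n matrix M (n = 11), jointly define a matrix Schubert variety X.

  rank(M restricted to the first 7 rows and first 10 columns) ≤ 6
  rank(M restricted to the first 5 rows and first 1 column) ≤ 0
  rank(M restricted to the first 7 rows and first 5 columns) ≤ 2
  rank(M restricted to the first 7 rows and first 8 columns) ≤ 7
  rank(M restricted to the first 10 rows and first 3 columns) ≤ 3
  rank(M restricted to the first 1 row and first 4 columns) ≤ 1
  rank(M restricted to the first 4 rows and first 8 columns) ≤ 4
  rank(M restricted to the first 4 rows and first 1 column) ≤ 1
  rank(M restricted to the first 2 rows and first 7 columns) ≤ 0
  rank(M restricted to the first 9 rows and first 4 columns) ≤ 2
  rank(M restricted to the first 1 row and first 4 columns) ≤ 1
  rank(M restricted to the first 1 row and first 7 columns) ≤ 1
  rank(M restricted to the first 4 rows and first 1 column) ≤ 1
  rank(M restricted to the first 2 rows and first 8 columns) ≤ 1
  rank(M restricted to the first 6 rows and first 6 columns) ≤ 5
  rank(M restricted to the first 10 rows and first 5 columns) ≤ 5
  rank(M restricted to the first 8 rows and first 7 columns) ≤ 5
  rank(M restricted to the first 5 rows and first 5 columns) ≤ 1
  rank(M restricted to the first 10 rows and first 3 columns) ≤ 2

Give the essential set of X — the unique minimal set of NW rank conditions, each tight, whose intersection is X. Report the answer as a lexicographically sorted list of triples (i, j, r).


Reconstructing r_w from the 19 given conditions:

  R[1]: 0 | 0 | 0 | 0 | 0 | 0 | 0 | 1 | 1 | 1 | 1
  R[2]: 0 | 0 | 0 | 0 | 0 | 0 | 0 | 1 | 2 | 2 | 2
  R[3]: 0 | 1 | 1 | 1 | 1 | 1 | 1 | 2 | 3 | 3 | 3
  R[4]: 0 | 1 | 1 | 1 | 1 | 2 | 2 | 3 | 4 | 4 | 4
  R[5]: 0 | 1 | 1 | 1 | 1 | 2 | 3 | 4 | 5 | 5 | 5
  R[6]: 1 | 2 | 2 | 2 | 2 | 3 | 4 | 5 | 6 | 6 | 6
  R[7]: 1 | 2 | 2 | 2 | 2 | 3 | 4 | 5 | 6 | 6 | 7
  R[8]: 1 | 2 | 2 | 2 | 3 | 4 | 5 | 6 | 7 | 7 | 8
  R[9]: 1 | 2 | 2 | 2 | 3 | 4 | 5 | 6 | 7 | 8 | 9
  R[10]: 1 | 2 | 2 | 3 | 4 | 5 | 6 | 7 | 8 | 9 | 10
  R[11]: 1 | 2 | 3 | 4 | 5 | 6 | 7 | 8 | 9 | 10 | 11

hence w(1..11) = (8, 9, 2, 6, 7, 1, 11, 5, 10, 4, 3).

Rothe diagram D(w) (32 cells), 7 SE-corners (essential conditions):

[(2, 7, 0), (5, 1, 0), (5, 5, 1), (7, 5, 2), (7, 10, 6), (9, 4, 2), (10, 3, 2)]


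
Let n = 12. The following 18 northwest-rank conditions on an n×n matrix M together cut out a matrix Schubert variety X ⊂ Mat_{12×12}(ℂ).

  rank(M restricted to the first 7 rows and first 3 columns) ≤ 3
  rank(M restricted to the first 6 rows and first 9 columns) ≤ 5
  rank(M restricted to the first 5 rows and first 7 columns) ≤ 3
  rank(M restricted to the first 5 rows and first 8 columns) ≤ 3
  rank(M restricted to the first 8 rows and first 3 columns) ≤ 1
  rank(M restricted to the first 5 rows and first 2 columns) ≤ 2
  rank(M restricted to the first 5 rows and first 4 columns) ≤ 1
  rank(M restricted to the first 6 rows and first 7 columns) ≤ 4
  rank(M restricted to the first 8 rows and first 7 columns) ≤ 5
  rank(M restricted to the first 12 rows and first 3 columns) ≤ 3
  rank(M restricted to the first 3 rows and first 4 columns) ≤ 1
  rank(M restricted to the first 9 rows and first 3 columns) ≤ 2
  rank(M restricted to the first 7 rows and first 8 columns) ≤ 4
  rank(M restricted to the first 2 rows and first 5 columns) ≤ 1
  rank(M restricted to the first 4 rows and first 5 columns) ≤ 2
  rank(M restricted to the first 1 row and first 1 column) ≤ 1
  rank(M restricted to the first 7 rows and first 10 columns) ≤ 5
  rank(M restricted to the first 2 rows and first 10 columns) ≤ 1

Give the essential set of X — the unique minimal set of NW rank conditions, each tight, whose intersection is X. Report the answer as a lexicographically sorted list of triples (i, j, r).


Reconstructing r_w from the 18 given conditions:

  1, 1, 1, 1, 1, 1, 1, 1, 1, 1, 1, 1
  1, 1, 1, 1, 1, 1, 1, 1, 1, 1, 2, 2
  1, 1, 1, 1, 2, 2, 2, 2, 2, 2, 3, 3
  1, 1, 1, 1, 2, 3, 3, 3, 3, 3, 4, 4
  1, 1, 1, 1, 2, 3, 3, 3, 4, 4, 5, 5
  1, 1, 1, 2, 3, 4, 4, 4, 5, 5, 6, 6
  1, 1, 1, 2, 3, 4, 4, 4, 5, 5, 6, 7
  1, 1, 1, 2, 3, 4, 5, 5, 6, 6, 7, 8
  1, 2, 2, 3, 4, 5, 6, 6, 7, 7, 8, 9
  1, 2, 3, 4, 5, 6, 7, 7, 8, 8, 9, 10
  1, 2, 3, 4, 5, 6, 7, 8, 9, 9, 10, 11
  1, 2, 3, 4, 5, 6, 7, 8, 9, 10, 11, 12

hence w(1..12) = (1, 11, 5, 6, 9, 4, 12, 7, 2, 3, 8, 10).

D(w) has 29 cells with 6 SE-corners; essential set:

[(2, 10, 1), (5, 4, 1), (5, 8, 3), (7, 8, 4), (7, 10, 5), (8, 3, 1)]


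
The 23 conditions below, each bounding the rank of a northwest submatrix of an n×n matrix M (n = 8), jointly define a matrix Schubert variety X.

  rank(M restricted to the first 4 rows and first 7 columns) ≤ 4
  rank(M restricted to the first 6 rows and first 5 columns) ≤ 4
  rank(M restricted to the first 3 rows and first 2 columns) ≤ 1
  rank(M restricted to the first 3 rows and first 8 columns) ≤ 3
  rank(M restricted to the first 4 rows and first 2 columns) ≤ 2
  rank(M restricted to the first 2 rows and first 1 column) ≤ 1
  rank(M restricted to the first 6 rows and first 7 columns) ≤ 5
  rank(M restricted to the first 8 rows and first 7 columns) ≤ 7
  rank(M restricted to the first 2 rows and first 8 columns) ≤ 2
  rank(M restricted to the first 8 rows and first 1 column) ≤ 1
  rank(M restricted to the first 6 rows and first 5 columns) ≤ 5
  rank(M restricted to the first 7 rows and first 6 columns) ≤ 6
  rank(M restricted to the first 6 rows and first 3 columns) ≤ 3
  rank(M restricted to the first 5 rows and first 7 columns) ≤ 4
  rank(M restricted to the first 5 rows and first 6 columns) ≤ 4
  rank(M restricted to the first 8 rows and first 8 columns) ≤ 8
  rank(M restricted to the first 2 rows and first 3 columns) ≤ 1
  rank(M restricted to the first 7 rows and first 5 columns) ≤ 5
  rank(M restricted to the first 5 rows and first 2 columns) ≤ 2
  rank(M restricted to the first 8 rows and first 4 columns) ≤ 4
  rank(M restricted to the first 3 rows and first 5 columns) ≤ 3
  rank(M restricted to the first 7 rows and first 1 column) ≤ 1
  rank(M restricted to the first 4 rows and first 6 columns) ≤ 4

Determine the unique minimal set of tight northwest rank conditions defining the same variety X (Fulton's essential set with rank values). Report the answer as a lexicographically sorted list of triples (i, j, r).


The tightest implied rank at each (i,j), from the 23 conditions:

  1, 1, 1, 1, 1, 1, 1, 1
  1, 1, 1, 2, 2, 2, 2, 2
  1, 1, 2, 3, 3, 3, 3, 3
  1, 2, 3, 4, 4, 4, 4, 4
  1, 2, 3, 4, 4, 4, 4, 5
  1, 2, 3, 4, 4, 5, 5, 6
  1, 2, 3, 4, 5, 6, 6, 7
  1, 2, 3, 4, 5, 6, 7, 8

second differences of R give the permutation w = (1, 4, 3, 2, 8, 6, 5, 7).

|D(w)|=7, |Ess(w)|=4:

[(2, 3, 1), (3, 2, 1), (5, 7, 4), (6, 5, 4)]
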